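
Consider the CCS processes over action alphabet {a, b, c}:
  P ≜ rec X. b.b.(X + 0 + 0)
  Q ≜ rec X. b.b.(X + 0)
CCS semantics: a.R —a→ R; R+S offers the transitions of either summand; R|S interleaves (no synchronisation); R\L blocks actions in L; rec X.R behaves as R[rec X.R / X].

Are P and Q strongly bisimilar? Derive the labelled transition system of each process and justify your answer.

P ~ Q

LTS(P): 3 reachable states
  s0 = rec X. b.b.(X + 0 + 0) ⊢ =b=> s1
  s1 = b.((rec X. b.b.(X + 0 + 0)) + 0 + 0) ⊢ =b=> s2
  s2 = (rec X. b.b.(X + 0 + 0)) + 0 + 0 ⊢ =b=> s1
LTS(Q): 3 reachable states
  t0 = rec X. b.b.(X + 0) ⊢ =b=> t1
  t1 = b.((rec X. b.b.(X + 0)) + 0) ⊢ =b=> t2
  t2 = (rec X. b.b.(X + 0)) + 0 ⊢ =b=> t1
Coarsest stable partition (strong bisimilarity classes):
  B0 = {s0, s1, s2, t0, t1, t2}
s0 ∈ B0, t0 ∈ B0 → same block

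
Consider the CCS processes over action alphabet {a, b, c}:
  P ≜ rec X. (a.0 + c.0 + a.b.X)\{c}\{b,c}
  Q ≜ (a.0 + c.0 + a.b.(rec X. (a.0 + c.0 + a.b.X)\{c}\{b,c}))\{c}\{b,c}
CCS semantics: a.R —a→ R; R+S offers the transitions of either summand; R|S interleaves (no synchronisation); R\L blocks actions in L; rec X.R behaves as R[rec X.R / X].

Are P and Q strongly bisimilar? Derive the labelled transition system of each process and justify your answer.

LTS(P): 3 reachable states
  s0 = rec X. (a.0 + c.0 + a.b.X)\{c}\{b,c} has moves ··a··> s1, ··a··> s2
  s1 = (b.(rec X. (a.0 + c.0 + a.b.X)\{c}\{b,c}))\{c}\{b,c} has moves deadlocked
  s2 = 0\{c}\{b,c} has moves deadlocked
LTS(Q): 3 reachable states
  t0 = (a.0 + c.0 + a.b.(rec X. (a.0 + c.0 + a.b.X)\{c}\{b,c}))\{c}\{b,c} has moves ··a··> t1, ··a··> t2
  t1 = (b.(rec X. (a.0 + c.0 + a.b.X)\{c}\{b,c}))\{c}\{b,c} has moves deadlocked
  t2 = 0\{c}\{b,c} has moves deadlocked
Partition-refinement fixed point:
  B0 = {s0, t0}
  B1 = {s1, s2, t1, t2}
s0 ∈ B0, t0 ∈ B0 → same block

P ~ Q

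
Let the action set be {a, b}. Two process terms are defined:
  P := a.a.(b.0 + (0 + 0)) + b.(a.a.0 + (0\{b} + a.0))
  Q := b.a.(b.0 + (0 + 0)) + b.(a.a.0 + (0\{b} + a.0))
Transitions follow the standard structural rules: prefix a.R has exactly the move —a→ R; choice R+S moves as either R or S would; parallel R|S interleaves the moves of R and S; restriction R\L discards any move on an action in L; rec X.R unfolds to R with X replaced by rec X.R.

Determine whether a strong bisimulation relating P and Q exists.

Reachable graph of P (6 states):
  s0 = a.a.(b.0 + (0 + 0)) + b.(a.a.0 + (0\{b} + a.0)) has moves --a--▸ s1, --b--▸ s2
  s1 = a.(b.0 + (0 + 0)) has moves --a--▸ s3
  s2 = a.a.0 + (0\{b} + a.0) has moves --a--▸ s4, --a--▸ s5
  s3 = b.0 + (0 + 0) has moves --b--▸ s4
  s4 = 0 has moves (no moves)
  s5 = a.0 has moves --a--▸ s4
Reachable graph of Q (6 states):
  t0 = b.a.(b.0 + (0 + 0)) + b.(a.a.0 + (0\{b} + a.0)) has moves --b--▸ t1, --b--▸ t2
  t1 = a.(b.0 + (0 + 0)) has moves --a--▸ t3
  t2 = a.a.0 + (0\{b} + a.0) has moves --a--▸ t4, --a--▸ t5
  t3 = b.0 + (0 + 0) has moves --b--▸ t4
  t4 = 0 has moves (no moves)
  t5 = a.0 has moves --a--▸ t4
Bisimilarity quotient blocks:
  B0 = {s0}
  B1 = {s2, t2}
  B2 = {s4, t4}
  B3 = {s5, t5}
  B4 = {s1, t1}
  B5 = {s3, t3}
  B6 = {t0}
s0 ∈ B0, t0 ∈ B6 → different blocks

not bisimilar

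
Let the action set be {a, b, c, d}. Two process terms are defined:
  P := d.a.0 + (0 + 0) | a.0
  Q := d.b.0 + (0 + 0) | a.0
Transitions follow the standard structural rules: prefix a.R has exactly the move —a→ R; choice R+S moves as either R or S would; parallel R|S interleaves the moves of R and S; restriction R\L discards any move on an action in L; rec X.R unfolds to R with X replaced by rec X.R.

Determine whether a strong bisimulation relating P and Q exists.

NO

Reachable graph of P (4 states):
  p0 = d.a.0 + (0 + 0) | a.0 | =a=> p1, =d=> p2
  p1 = (0 + 0) | 0 | stopped
  p2 = a.0 | =a=> p3
  p3 = 0 | stopped
Reachable graph of Q (4 states):
  q0 = d.b.0 + (0 + 0) | a.0 | =a=> q1, =d=> q2
  q1 = (0 + 0) | 0 | stopped
  q2 = b.0 | =b=> q3
  q3 = 0 | stopped
Partition-refinement fixed point:
  B0 = {p0}
  B1 = {p1, p3, q1, q3}
  B2 = {p2}
  B3 = {q0}
  B4 = {q2}
p0 ∈ B0, q0 ∈ B3 → different blocks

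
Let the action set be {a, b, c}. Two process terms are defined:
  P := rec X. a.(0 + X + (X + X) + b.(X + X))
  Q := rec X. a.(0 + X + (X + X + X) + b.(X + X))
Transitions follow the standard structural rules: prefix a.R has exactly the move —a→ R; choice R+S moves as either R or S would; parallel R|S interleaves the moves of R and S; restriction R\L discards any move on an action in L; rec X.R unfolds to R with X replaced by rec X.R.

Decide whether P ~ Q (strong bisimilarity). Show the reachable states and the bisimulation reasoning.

YES

P's transition system — 3 states:
  m0 = rec X. a.(0 + X + (X + X) + b.(X + X)) | ··a··> m1
  m1 = 0 + (rec X. a.(0 + X + (X + X) + b.(X + X))) + ((rec X. a.(0 + X + (X + X) + b.(X + X))) + (rec X. a.(0 + X + (X + X) + b.(X + X)))) + b.((rec X. a.(0 + X + (X + X) + b.(X + X))) + (rec X. a.(0 + X + (X + X) + b.(X + X)))) | ··a··> m1, ··b··> m2
  m2 = (rec X. a.(0 + X + (X + X) + b.(X + X))) + (rec X. a.(0 + X + (X + X) + b.(X + X))) | ··a··> m1
Q's transition system — 3 states:
  n0 = rec X. a.(0 + X + (X + X + X) + b.(X + X)) | ··a··> n1
  n1 = 0 + (rec X. a.(0 + X + (X + X + X) + b.(X + X))) + ((rec X. a.(0 + X + (X + X + X) + b.(X + X))) + (rec X. a.(0 + X + (X + X + X) + b.(X + X))) + (rec X. a.(0 + X + (X + X + X) + b.(X + X)))) + b.((rec X. a.(0 + X + (X + X + X) + b.(X + X))) + (rec X. a.(0 + X + (X + X + X) + b.(X + X)))) | ··a··> n1, ··b··> n2
  n2 = (rec X. a.(0 + X + (X + X + X) + b.(X + X))) + (rec X. a.(0 + X + (X + X + X) + b.(X + X))) | ··a··> n1
Partition-refinement fixed point:
  B0 = {m0, m2, n0, n2}
  B1 = {m1, n1}
m0 ∈ B0, n0 ∈ B0 → same block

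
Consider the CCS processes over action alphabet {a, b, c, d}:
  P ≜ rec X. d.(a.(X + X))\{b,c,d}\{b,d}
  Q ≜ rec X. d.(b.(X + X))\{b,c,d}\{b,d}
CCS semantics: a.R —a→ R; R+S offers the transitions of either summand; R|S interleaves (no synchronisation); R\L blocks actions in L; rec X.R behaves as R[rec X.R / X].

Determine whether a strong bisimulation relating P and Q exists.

not bisimilar

Reachable graph of P (3 states):
  u0 = rec X. d.(a.(X + X))\{b,c,d}\{b,d} :: ··d··> u1
  u1 = (a.((rec X. d.(a.(X + X))\{b,c,d}\{b,d}) + (rec X. d.(a.(X + X))\{b,c,d}\{b,d})))\{b,c,d}\{b,d} :: ··a··> u2
  u2 = ((rec X. d.(a.(X + X))\{b,c,d}\{b,d}) + (rec X. d.(a.(X + X))\{b,c,d}\{b,d}))\{b,c,d}\{b,d} :: stopped
Reachable graph of Q (2 states):
  v0 = rec X. d.(b.(X + X))\{b,c,d}\{b,d} :: ··d··> v1
  v1 = (b.((rec X. d.(b.(X + X))\{b,c,d}\{b,d}) + (rec X. d.(b.(X + X))\{b,c,d}\{b,d})))\{b,c,d}\{b,d} :: stopped
Coarsest stable partition (strong bisimilarity classes):
  B0 = {u0}
  B1 = {u1}
  B2 = {u2, v1}
  B3 = {v0}
u0 ∈ B0, v0 ∈ B3 → different blocks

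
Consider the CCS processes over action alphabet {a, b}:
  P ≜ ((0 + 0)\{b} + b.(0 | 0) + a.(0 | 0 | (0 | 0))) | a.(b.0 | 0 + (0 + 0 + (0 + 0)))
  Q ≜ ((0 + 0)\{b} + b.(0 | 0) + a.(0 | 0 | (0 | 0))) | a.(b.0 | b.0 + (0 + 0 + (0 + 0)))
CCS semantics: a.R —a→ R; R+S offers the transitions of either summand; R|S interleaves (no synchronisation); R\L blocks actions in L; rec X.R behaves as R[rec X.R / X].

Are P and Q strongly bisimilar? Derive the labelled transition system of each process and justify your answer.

P's transition system — 9 states:
  s0 = ((0 + 0)\{b} + b.(0 | 0) + a.(0 | 0 | (0 | 0))) | a.(b.0 | 0 + (0 + 0 + (0 + 0))) has moves =a=> s1, =a=> s2, =b=> s3
  s1 = ((0 + 0)\{b} + b.(0 | 0) + a.(0 | 0 | (0 | 0))) | (b.0 | 0 + (0 + 0 + (0 + 0))) has moves =a=> s4, =b=> s5, =b=> s6
  s2 = 0 | 0 | (0 | 0) | a.(b.0 | 0 + (0 + 0 + (0 + 0))) has moves =a=> s4
  s3 = 0 | 0 | a.(b.0 | 0 + (0 + 0 + (0 + 0))) has moves =a=> s6
  s4 = 0 | 0 | (0 | 0) | (b.0 | 0 + (0 + 0 + (0 + 0))) has moves =b=> s7
  s5 = ((0 + 0)\{b} + b.(0 | 0) + a.(0 | 0 | (0 | 0))) | (0 | 0) has moves =a=> s7, =b=> s8
  s6 = 0 | 0 | (b.0 | 0 + (0 + 0 + (0 + 0))) has moves =b=> s8
  s7 = 0 | 0 | (0 | 0) | (0 | 0) has moves deadlocked
  s8 = 0 | 0 | (0 | 0) has moves deadlocked
Q's transition system — 15 states:
  t0 = ((0 + 0)\{b} + b.(0 | 0) + a.(0 | 0 | (0 | 0))) | a.(b.0 | b.0 + (0 + 0 + (0 + 0))) has moves =a=> t1, =a=> t2, =b=> t3
  t1 = ((0 + 0)\{b} + b.(0 | 0) + a.(0 | 0 | (0 | 0))) | (b.0 | b.0 + (0 + 0 + (0 + 0))) has moves =a=> t4, =b=> t5, =b=> t6, =b=> t7
  t2 = 0 | 0 | (0 | 0) | a.(b.0 | b.0 + (0 + 0 + (0 + 0))) has moves =a=> t4
  t3 = 0 | 0 | a.(b.0 | b.0 + (0 + 0 + (0 + 0))) has moves =a=> t7
  t4 = 0 | 0 | (0 | 0) | (b.0 | b.0 + (0 + 0 + (0 + 0))) has moves =b=> t8, =b=> t9
  t5 = ((0 + 0)\{b} + b.(0 | 0) + a.(0 | 0 | (0 | 0))) | (0 | b.0) has moves =a=> t8, =b=> t10, =b=> t11
  t6 = ((0 + 0)\{b} + b.(0 | 0) + a.(0 | 0 | (0 | 0))) | (b.0 | 0) has moves =a=> t9, =b=> t10, =b=> t12
  t7 = 0 | 0 | (b.0 | b.0 + (0 + 0 + (0 + 0))) has moves =b=> t11, =b=> t12
  t8 = 0 | 0 | (0 | 0) | (0 | b.0) has moves =b=> t13
  t9 = 0 | 0 | (0 | 0) | (b.0 | 0) has moves =b=> t13
  t10 = ((0 + 0)\{b} + b.(0 | 0) + a.(0 | 0 | (0 | 0))) | (0 | 0) has moves =a=> t13, =b=> t14
  t11 = 0 | 0 | (0 | b.0) has moves =b=> t14
  t12 = 0 | 0 | (b.0 | 0) has moves =b=> t14
  t13 = 0 | 0 | (0 | 0) | (0 | 0) has moves deadlocked
  t14 = 0 | 0 | (0 | 0) has moves deadlocked
Coarsest stable partition (strong bisimilarity classes):
  B0 = {s0}
  B1 = {s1, t5, t6}
  B2 = {s4, s6, t11, t12, t8, t9}
  B3 = {s7, s8, t13, t14}
  B4 = {s5, t10}
  B5 = {s2, s3}
  B6 = {t0}
  B7 = {t2, t3}
  B8 = {t4, t7}
  B9 = {t1}
s0 ∈ B0, t0 ∈ B6 → different blocks

P ≁ Q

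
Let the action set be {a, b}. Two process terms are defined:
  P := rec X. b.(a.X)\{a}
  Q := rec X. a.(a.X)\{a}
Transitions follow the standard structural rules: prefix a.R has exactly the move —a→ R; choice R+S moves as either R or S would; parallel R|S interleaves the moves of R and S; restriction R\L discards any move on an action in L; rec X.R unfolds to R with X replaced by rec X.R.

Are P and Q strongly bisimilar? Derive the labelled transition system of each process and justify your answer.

P's transition system — 2 states:
  p0 = rec X. b.(a.X)\{a} | --b--▸ p1
  p1 = (a.(rec X. b.(a.X)\{a}))\{a} | deadlocked
Q's transition system — 2 states:
  q0 = rec X. a.(a.X)\{a} | --a--▸ q1
  q1 = (a.(rec X. a.(a.X)\{a}))\{a} | deadlocked
Bisimilarity quotient blocks:
  B0 = {p0}
  B1 = {p1, q1}
  B2 = {q0}
p0 ∈ B0, q0 ∈ B2 → different blocks

NO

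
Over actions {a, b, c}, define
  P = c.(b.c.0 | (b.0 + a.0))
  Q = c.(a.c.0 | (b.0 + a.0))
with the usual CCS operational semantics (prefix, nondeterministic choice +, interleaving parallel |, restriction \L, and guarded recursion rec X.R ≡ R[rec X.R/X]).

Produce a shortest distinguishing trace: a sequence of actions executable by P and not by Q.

cbb

LTS(P): 7 reachable states
  u0 = c.(b.c.0 | (b.0 + a.0)) | =c=> u1
  u1 = b.c.0 | (b.0 + a.0) | =a=> u2, =b=> u2, =b=> u3
  u2 = b.c.0 | 0 | =b=> u4
  u3 = c.0 | (b.0 + a.0) | =a=> u4, =b=> u4, =c=> u5
  u4 = c.0 | 0 | =c=> u6
  u5 = 0 | (b.0 + a.0) | =a=> u6, =b=> u6
  u6 = 0 | 0 | ·
LTS(Q): 7 reachable states
  v0 = c.(a.c.0 | (b.0 + a.0)) | =c=> v1
  v1 = a.c.0 | (b.0 + a.0) | =a=> v2, =a=> v3, =b=> v2
  v2 = a.c.0 | 0 | =a=> v4
  v3 = c.0 | (b.0 + a.0) | =a=> v4, =b=> v4, =c=> v5
  v4 = c.0 | 0 | =c=> v6
  v5 = 0 | (b.0 + a.0) | =a=> v6, =b=> v6
  v6 = 0 | 0 | ·
Trace ⟨cbb⟩ through P, begin at {u0}:
  step 1 (c): {u1}
  step 2 (b): {u2, u3}
  step 3 (b): {u4}
  — P admits the full trace.
Trace ⟨cbb⟩ through Q, begin at {v0}:
  step 1 (c): {v1}
  step 2 (b): {v2}
  step 3 (b): ∅  — Q cannot continue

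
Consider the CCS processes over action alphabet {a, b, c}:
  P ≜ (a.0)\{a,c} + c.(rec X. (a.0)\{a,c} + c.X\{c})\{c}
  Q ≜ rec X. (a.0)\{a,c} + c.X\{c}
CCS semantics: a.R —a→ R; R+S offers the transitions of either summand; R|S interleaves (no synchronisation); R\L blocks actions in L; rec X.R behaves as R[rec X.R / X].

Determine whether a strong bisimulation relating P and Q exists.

P's transition system — 2 states:
  s0 = (a.0)\{a,c} + c.(rec X. (a.0)\{a,c} + c.X\{c})\{c} :: --c--▸ s1
  s1 = (rec X. (a.0)\{a,c} + c.X\{c})\{c} :: deadlocked
Q's transition system — 2 states:
  t0 = rec X. (a.0)\{a,c} + c.X\{c} :: --c--▸ t1
  t1 = (rec X. (a.0)\{a,c} + c.X\{c})\{c} :: deadlocked
Partition-refinement fixed point:
  B0 = {s0, t0}
  B1 = {s1, t1}
s0 ∈ B0, t0 ∈ B0 → same block

bisimilar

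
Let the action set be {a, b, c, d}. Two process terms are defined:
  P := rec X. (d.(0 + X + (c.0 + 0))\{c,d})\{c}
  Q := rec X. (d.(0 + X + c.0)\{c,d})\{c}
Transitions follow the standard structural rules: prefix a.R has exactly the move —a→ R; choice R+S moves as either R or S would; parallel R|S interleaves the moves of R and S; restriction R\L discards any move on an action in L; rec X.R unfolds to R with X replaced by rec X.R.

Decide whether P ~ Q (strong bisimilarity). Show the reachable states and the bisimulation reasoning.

bisimilar

Reachable graph of P (2 states):
  p0 = rec X. (d.(0 + X + (c.0 + 0))\{c,d})\{c} ⊢ -d-> p1
  p1 = (0 + (rec X. (d.(0 + X + (c.0 + 0))\{c,d})\{c}) + (c.0 + 0))\{c,d}\{c} ⊢ (no moves)
Reachable graph of Q (2 states):
  q0 = rec X. (d.(0 + X + c.0)\{c,d})\{c} ⊢ -d-> q1
  q1 = (0 + (rec X. (d.(0 + X + c.0)\{c,d})\{c}) + c.0)\{c,d}\{c} ⊢ (no moves)
Bisimilarity quotient blocks:
  B0 = {p0, q0}
  B1 = {p1, q1}
p0 ∈ B0, q0 ∈ B0 → same block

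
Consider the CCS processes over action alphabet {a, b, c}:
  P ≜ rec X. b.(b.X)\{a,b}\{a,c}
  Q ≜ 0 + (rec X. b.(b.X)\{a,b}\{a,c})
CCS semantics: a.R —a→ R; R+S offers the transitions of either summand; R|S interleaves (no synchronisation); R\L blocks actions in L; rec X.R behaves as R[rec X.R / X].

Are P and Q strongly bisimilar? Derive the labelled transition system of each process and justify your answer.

Reachable graph of P (2 states):
  m0 = rec X. b.(b.X)\{a,b}\{a,c} :: =b=> m1
  m1 = (b.(rec X. b.(b.X)\{a,b}\{a,c}))\{a,b}\{a,c} :: (no moves)
Reachable graph of Q (2 states):
  n0 = 0 + (rec X. b.(b.X)\{a,b}\{a,c}) :: =b=> n1
  n1 = (b.(rec X. b.(b.X)\{a,b}\{a,c}))\{a,b}\{a,c} :: (no moves)
Coarsest stable partition (strong bisimilarity classes):
  B0 = {m0, n0}
  B1 = {m1, n1}
m0 ∈ B0, n0 ∈ B0 → same block

YES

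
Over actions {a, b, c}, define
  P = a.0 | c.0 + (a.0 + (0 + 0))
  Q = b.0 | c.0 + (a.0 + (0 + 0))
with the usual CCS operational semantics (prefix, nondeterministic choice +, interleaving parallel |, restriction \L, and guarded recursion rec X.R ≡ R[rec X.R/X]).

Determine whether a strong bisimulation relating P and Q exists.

NO

LTS(P): 5 reachable states
  u0 = a.0 | c.0 + (a.0 + (0 + 0)) :: ··a··> u1, ··a··> u2, ··c··> u3
  u1 = 0 :: deadlocked
  u2 = 0 | c.0 :: ··c··> u4
  u3 = a.0 | 0 :: ··a··> u4
  u4 = 0 | 0 :: deadlocked
LTS(Q): 5 reachable states
  v0 = b.0 | c.0 + (a.0 + (0 + 0)) :: ··a··> v1, ··b··> v2, ··c··> v3
  v1 = 0 :: deadlocked
  v2 = 0 | c.0 :: ··c··> v4
  v3 = b.0 | 0 :: ··b··> v4
  v4 = 0 | 0 :: deadlocked
Coarsest stable partition (strong bisimilarity classes):
  B0 = {u0}
  B1 = {u1, u4, v1, v4}
  B2 = {u3}
  B3 = {u2, v2}
  B4 = {v0}
  B5 = {v3}
u0 ∈ B0, v0 ∈ B4 → different blocks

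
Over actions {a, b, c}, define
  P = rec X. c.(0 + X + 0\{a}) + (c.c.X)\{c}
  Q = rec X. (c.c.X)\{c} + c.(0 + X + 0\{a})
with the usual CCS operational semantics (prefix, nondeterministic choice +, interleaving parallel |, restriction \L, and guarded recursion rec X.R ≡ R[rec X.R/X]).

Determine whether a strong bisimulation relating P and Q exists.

Reachable graph of P (2 states):
  p0 = rec X. c.(0 + X + 0\{a}) + (c.c.X)\{c} :: ··c··> p1
  p1 = 0 + (rec X. c.(0 + X + 0\{a}) + (c.c.X)\{c}) + 0\{a} :: ··c··> p1
Reachable graph of Q (2 states):
  q0 = rec X. (c.c.X)\{c} + c.(0 + X + 0\{a}) :: ··c··> q1
  q1 = 0 + (rec X. (c.c.X)\{c} + c.(0 + X + 0\{a})) + 0\{a} :: ··c··> q1
Partition-refinement fixed point:
  B0 = {p0, p1, q0, q1}
p0 ∈ B0, q0 ∈ B0 → same block

bisimilar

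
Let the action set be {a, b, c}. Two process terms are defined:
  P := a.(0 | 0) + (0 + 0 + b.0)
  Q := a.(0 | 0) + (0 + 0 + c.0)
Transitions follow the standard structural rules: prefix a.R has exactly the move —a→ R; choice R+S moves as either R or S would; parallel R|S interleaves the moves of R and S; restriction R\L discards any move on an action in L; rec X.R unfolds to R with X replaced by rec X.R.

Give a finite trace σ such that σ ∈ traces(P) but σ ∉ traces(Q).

b

Reachable graph of P (3 states):
  p0 = a.(0 | 0) + (0 + 0 + b.0) has moves -a-> p1, -b-> p2
  p1 = 0 | 0 has moves (no moves)
  p2 = 0 has moves (no moves)
Reachable graph of Q (3 states):
  q0 = a.(0 | 0) + (0 + 0 + c.0) has moves -a-> q1, -c-> q2
  q1 = 0 | 0 has moves (no moves)
  q2 = 0 has moves (no moves)
Trace ⟨b⟩ through P, begin at {p0}:
  [1] b ⇒ {p2}
  ✓ P
Trace ⟨b⟩ through Q, begin at {q0}:
  [1] b ⇒ no successor for Q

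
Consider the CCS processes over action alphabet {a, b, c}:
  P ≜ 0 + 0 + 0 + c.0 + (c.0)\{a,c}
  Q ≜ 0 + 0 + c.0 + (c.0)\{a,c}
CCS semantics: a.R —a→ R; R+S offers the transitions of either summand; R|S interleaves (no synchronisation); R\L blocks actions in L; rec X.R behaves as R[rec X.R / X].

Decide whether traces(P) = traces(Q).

traces(P) = traces(Q)

LTS(P): 2 reachable states
  m0 = 0 + 0 + 0 + c.0 + (c.0)\{a,c} → —c→ m1
  m1 = 0 → ·
LTS(Q): 2 reachable states
  n0 = 0 + 0 + c.0 + (c.0)\{a,c} → —c→ n1
  n1 = 0 → ·
Bisimilarity quotient blocks:
  B0 = {m0, n0}
  B1 = {m1, n1}
m0 ∈ B0, n0 ∈ B0 → same block
Bisimilar ⇒ trace-equivalent.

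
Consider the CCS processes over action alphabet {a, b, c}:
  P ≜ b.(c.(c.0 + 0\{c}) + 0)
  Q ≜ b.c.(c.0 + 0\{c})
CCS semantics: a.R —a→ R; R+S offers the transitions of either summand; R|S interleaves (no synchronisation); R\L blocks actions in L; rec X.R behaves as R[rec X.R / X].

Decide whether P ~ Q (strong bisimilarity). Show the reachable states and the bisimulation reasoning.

P's transition system — 4 states:
  p0 = b.(c.(c.0 + 0\{c}) + 0) ⊢ --b--▸ p1
  p1 = c.(c.0 + 0\{c}) + 0 ⊢ --c--▸ p2
  p2 = c.0 + 0\{c} ⊢ --c--▸ p3
  p3 = 0 ⊢ deadlocked
Q's transition system — 4 states:
  q0 = b.c.(c.0 + 0\{c}) ⊢ --b--▸ q1
  q1 = c.(c.0 + 0\{c}) ⊢ --c--▸ q2
  q2 = c.0 + 0\{c} ⊢ --c--▸ q3
  q3 = 0 ⊢ deadlocked
Coarsest stable partition (strong bisimilarity classes):
  B0 = {p0, q0}
  B1 = {p1, q1}
  B2 = {p2, q2}
  B3 = {p3, q3}
p0 ∈ B0, q0 ∈ B0 → same block

P ~ Q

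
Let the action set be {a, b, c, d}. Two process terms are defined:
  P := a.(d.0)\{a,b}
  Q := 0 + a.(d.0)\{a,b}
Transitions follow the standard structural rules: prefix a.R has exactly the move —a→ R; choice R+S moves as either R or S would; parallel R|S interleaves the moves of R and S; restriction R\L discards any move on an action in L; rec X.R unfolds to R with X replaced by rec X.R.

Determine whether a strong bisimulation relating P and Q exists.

Reachable graph of P (3 states):
  u0 = a.(d.0)\{a,b} → --a--▸ u1
  u1 = (d.0)\{a,b} → --d--▸ u2
  u2 = 0\{a,b} → (no moves)
Reachable graph of Q (3 states):
  v0 = 0 + a.(d.0)\{a,b} → --a--▸ v1
  v1 = (d.0)\{a,b} → --d--▸ v2
  v2 = 0\{a,b} → (no moves)
Bisimilarity quotient blocks:
  B0 = {u0, v0}
  B1 = {u1, v1}
  B2 = {u2, v2}
u0 ∈ B0, v0 ∈ B0 → same block

YES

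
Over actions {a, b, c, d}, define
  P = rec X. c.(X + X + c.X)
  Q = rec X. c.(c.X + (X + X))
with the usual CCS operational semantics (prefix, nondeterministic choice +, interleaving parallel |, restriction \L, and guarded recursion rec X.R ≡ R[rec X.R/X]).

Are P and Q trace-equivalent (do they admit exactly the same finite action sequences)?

traces(P) = traces(Q)

Reachable graph of P (2 states):
  m0 = rec X. c.(X + X + c.X) :: -c-> m1
  m1 = (rec X. c.(X + X + c.X)) + (rec X. c.(X + X + c.X)) + c.(rec X. c.(X + X + c.X)) :: -c-> m0, -c-> m1
Reachable graph of Q (2 states):
  n0 = rec X. c.(c.X + (X + X)) :: -c-> n1
  n1 = c.(rec X. c.(c.X + (X + X))) + ((rec X. c.(c.X + (X + X))) + (rec X. c.(c.X + (X + X)))) :: -c-> n0, -c-> n1
Coarsest stable partition (strong bisimilarity classes):
  B0 = {m0, m1, n0, n1}
m0 ∈ B0, n0 ∈ B0 → same block
Bisimilar ⇒ trace-equivalent.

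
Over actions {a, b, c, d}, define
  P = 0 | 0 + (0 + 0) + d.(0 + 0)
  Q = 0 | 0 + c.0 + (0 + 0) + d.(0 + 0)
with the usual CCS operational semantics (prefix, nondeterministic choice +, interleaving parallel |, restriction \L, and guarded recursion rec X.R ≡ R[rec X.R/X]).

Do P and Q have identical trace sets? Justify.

traces(P) ≠ traces(Q) — witness ⟨c⟩

LTS(P): 2 reachable states
  s0 = 0 | 0 + (0 + 0) + d.(0 + 0) | -d-> s1
  s1 = 0 + 0 | stopped
LTS(Q): 3 reachable states
  t0 = 0 | 0 + c.0 + (0 + 0) + d.(0 + 0) | -c-> t1, -d-> t2
  t1 = 0 | stopped
  t2 = 0 + 0 | stopped
Run σ = ⟨c⟩ on Q: start {t0}
  step 1 (c): {t1}
  ✓ Q
Run σ = ⟨c⟩ on P: start {s0}
  step 1 (c): ∅ (P stuck)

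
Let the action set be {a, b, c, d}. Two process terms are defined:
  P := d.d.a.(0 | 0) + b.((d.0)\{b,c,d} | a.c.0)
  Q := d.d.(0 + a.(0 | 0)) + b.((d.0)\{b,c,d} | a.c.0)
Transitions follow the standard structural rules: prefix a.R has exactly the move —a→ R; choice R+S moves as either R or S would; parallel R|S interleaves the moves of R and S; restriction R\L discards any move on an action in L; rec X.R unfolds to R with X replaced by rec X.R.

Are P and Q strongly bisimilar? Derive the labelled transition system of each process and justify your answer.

P's transition system — 7 states:
  m0 = d.d.a.(0 | 0) + b.((d.0)\{b,c,d} | a.c.0) ⊢ —b→ m1, —d→ m2
  m1 = (d.0)\{b,c,d} | a.c.0 ⊢ —a→ m3
  m2 = d.a.(0 | 0) ⊢ —d→ m4
  m3 = (d.0)\{b,c,d} | c.0 ⊢ —c→ m5
  m4 = a.(0 | 0) ⊢ —a→ m6
  m5 = (d.0)\{b,c,d} | 0 ⊢ (no moves)
  m6 = 0 | 0 ⊢ (no moves)
Q's transition system — 7 states:
  n0 = d.d.(0 + a.(0 | 0)) + b.((d.0)\{b,c,d} | a.c.0) ⊢ —b→ n1, —d→ n2
  n1 = (d.0)\{b,c,d} | a.c.0 ⊢ —a→ n3
  n2 = d.(0 + a.(0 | 0)) ⊢ —d→ n4
  n3 = (d.0)\{b,c,d} | c.0 ⊢ —c→ n5
  n4 = 0 + a.(0 | 0) ⊢ —a→ n6
  n5 = (d.0)\{b,c,d} | 0 ⊢ (no moves)
  n6 = 0 | 0 ⊢ (no moves)
Bisimilarity quotient blocks:
  B0 = {m0, n0}
  B1 = {m1, n1}
  B2 = {m3, n3}
  B3 = {m5, m6, n5, n6}
  B4 = {m2, n2}
  B5 = {m4, n4}
m0 ∈ B0, n0 ∈ B0 → same block

P ~ Q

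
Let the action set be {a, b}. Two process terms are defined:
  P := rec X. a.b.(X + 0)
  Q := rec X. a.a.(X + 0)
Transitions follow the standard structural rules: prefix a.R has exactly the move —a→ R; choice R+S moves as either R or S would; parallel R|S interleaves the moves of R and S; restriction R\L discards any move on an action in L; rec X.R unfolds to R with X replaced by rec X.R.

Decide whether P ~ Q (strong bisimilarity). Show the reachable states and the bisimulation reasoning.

LTS(P): 3 reachable states
  u0 = rec X. a.b.(X + 0) has moves --a--▸ u1
  u1 = b.((rec X. a.b.(X + 0)) + 0) has moves --b--▸ u2
  u2 = (rec X. a.b.(X + 0)) + 0 has moves --a--▸ u1
LTS(Q): 3 reachable states
  v0 = rec X. a.a.(X + 0) has moves --a--▸ v1
  v1 = a.((rec X. a.a.(X + 0)) + 0) has moves --a--▸ v2
  v2 = (rec X. a.a.(X + 0)) + 0 has moves --a--▸ v1
Bisimilarity quotient blocks:
  B0 = {u0, u2}
  B1 = {u1}
  B2 = {v0, v1, v2}
u0 ∈ B0, v0 ∈ B2 → different blocks

NO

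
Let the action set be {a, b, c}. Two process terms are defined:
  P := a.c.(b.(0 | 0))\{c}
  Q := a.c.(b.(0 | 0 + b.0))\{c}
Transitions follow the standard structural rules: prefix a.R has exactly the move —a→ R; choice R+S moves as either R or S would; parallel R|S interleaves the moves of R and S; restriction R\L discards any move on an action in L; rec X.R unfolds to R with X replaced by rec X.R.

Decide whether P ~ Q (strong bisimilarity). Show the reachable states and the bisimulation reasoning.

NO

LTS(P): 4 reachable states
  m0 = a.c.(b.(0 | 0))\{c} has moves =a=> m1
  m1 = c.(b.(0 | 0))\{c} has moves =c=> m2
  m2 = (b.(0 | 0))\{c} has moves =b=> m3
  m3 = (0 | 0)\{c} has moves ·
LTS(Q): 5 reachable states
  n0 = a.c.(b.(0 | 0 + b.0))\{c} has moves =a=> n1
  n1 = c.(b.(0 | 0 + b.0))\{c} has moves =c=> n2
  n2 = (b.(0 | 0 + b.0))\{c} has moves =b=> n3
  n3 = (0 | 0 + b.0)\{c} has moves =b=> n4
  n4 = 0\{c} has moves ·
Bisimilarity quotient blocks:
  B0 = {m0}
  B1 = {m1}
  B2 = {m2, n3}
  B3 = {m3, n4}
  B4 = {n0}
  B5 = {n1}
  B6 = {n2}
m0 ∈ B0, n0 ∈ B4 → different blocks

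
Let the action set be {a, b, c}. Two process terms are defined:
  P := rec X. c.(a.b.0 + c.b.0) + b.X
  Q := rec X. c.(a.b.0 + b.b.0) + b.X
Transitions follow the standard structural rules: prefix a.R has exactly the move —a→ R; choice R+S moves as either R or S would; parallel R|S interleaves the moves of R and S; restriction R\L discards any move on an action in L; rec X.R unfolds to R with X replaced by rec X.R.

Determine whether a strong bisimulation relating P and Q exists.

Reachable graph of P (4 states):
  m0 = rec X. c.(a.b.0 + c.b.0) + b.X has moves --b--▸ m0, --c--▸ m1
  m1 = a.b.0 + c.b.0 has moves --a--▸ m2, --c--▸ m2
  m2 = b.0 has moves --b--▸ m3
  m3 = 0 has moves stopped
Reachable graph of Q (4 states):
  n0 = rec X. c.(a.b.0 + b.b.0) + b.X has moves --b--▸ n0, --c--▸ n1
  n1 = a.b.0 + b.b.0 has moves --a--▸ n2, --b--▸ n2
  n2 = b.0 has moves --b--▸ n3
  n3 = 0 has moves stopped
Partition-refinement fixed point:
  B0 = {m0}
  B1 = {m1}
  B2 = {m2, n2}
  B3 = {m3, n3}
  B4 = {n0}
  B5 = {n1}
m0 ∈ B0, n0 ∈ B4 → different blocks

P ≁ Q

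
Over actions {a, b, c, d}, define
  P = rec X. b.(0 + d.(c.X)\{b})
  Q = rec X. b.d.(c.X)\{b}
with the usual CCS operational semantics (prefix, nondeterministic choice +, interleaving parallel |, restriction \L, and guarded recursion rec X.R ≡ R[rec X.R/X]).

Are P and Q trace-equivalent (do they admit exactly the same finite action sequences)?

P's transition system — 4 states:
  m0 = rec X. b.(0 + d.(c.X)\{b}) → —b→ m1
  m1 = 0 + d.(c.(rec X. b.(0 + d.(c.X)\{b})))\{b} → —d→ m2
  m2 = (c.(rec X. b.(0 + d.(c.X)\{b})))\{b} → —c→ m3
  m3 = (rec X. b.(0 + d.(c.X)\{b}))\{b} → deadlocked
Q's transition system — 4 states:
  n0 = rec X. b.d.(c.X)\{b} → —b→ n1
  n1 = d.(c.(rec X. b.d.(c.X)\{b}))\{b} → —d→ n2
  n2 = (c.(rec X. b.d.(c.X)\{b}))\{b} → —c→ n3
  n3 = (rec X. b.d.(c.X)\{b})\{b} → deadlocked
Bisimilarity quotient blocks:
  B0 = {m0, n0}
  B1 = {m1, n1}
  B2 = {m2, n2}
  B3 = {m3, n3}
m0 ∈ B0, n0 ∈ B0 → same block
Bisimilar ⇒ trace-equivalent.

trace-equivalent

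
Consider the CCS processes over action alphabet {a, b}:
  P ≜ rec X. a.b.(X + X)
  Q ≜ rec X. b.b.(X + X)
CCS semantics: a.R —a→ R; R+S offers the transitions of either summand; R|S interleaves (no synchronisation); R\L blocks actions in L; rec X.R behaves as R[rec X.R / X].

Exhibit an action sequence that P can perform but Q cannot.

a

P's transition system — 3 states:
  m0 = rec X. a.b.(X + X) → =a=> m1
  m1 = b.((rec X. a.b.(X + X)) + (rec X. a.b.(X + X))) → =b=> m2
  m2 = (rec X. a.b.(X + X)) + (rec X. a.b.(X + X)) → =a=> m1
Q's transition system — 3 states:
  n0 = rec X. b.b.(X + X) → =b=> n1
  n1 = b.((rec X. b.b.(X + X)) + (rec X. b.b.(X + X))) → =b=> n2
  n2 = (rec X. b.b.(X + X)) + (rec X. b.b.(X + X)) → =b=> n1
Trace ⟨a⟩ through P, begin at {m0}:
  [1] a ⇒ {m1}
  — P admits the full trace.
Trace ⟨a⟩ through Q, begin at {n0}:
  [1] a ⇒ ∅ (Q stuck)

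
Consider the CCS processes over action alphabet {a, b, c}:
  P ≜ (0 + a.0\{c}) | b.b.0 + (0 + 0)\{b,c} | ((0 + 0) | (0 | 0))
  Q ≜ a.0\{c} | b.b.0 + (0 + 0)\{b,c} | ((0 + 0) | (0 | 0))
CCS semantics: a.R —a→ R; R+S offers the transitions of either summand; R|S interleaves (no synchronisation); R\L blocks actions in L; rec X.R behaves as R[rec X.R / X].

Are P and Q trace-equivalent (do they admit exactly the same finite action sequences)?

YES

LTS(P): 6 reachable states
  m0 = (0 + a.0\{c}) | b.b.0 + (0 + 0)\{b,c} | ((0 + 0) | (0 | 0)) :: --a--▸ m1, --b--▸ m2
  m1 = 0\{c} | b.b.0 :: --b--▸ m3
  m2 = (0 + a.0\{c}) | b.0 :: --a--▸ m3, --b--▸ m4
  m3 = 0\{c} | b.0 :: --b--▸ m5
  m4 = (0 + a.0\{c}) | 0 :: --a--▸ m5
  m5 = 0\{c} | 0 :: deadlocked
LTS(Q): 6 reachable states
  n0 = a.0\{c} | b.b.0 + (0 + 0)\{b,c} | ((0 + 0) | (0 | 0)) :: --a--▸ n1, --b--▸ n2
  n1 = 0\{c} | b.b.0 :: --b--▸ n3
  n2 = a.0\{c} | b.0 :: --a--▸ n3, --b--▸ n4
  n3 = 0\{c} | b.0 :: --b--▸ n5
  n4 = a.0\{c} | 0 :: --a--▸ n5
  n5 = 0\{c} | 0 :: deadlocked
Partition-refinement fixed point:
  B0 = {m0, n0}
  B1 = {m2, n2}
  B2 = {m3, n3}
  B3 = {m5, n5}
  B4 = {m4, n4}
  B5 = {m1, n1}
m0 ∈ B0, n0 ∈ B0 → same block
Bisimilar ⇒ trace-equivalent.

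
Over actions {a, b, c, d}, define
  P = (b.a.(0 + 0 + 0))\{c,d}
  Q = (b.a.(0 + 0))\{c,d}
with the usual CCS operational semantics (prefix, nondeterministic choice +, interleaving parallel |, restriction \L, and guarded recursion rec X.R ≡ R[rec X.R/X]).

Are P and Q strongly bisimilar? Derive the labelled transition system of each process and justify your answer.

YES

Reachable graph of P (3 states):
  m0 = (b.a.(0 + 0 + 0))\{c,d} has moves =b=> m1
  m1 = (a.(0 + 0 + 0))\{c,d} has moves =a=> m2
  m2 = (0 + 0 + 0)\{c,d} has moves ·
Reachable graph of Q (3 states):
  n0 = (b.a.(0 + 0))\{c,d} has moves =b=> n1
  n1 = (a.(0 + 0))\{c,d} has moves =a=> n2
  n2 = (0 + 0)\{c,d} has moves ·
Coarsest stable partition (strong bisimilarity classes):
  B0 = {m0, n0}
  B1 = {m1, n1}
  B2 = {m2, n2}
m0 ∈ B0, n0 ∈ B0 → same block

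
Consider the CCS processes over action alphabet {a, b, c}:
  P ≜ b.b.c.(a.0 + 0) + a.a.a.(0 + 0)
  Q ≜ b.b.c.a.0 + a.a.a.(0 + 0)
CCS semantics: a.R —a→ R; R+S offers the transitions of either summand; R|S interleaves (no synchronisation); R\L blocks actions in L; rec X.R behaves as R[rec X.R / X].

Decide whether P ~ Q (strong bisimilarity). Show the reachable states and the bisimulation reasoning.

bisimilar

LTS(P): 8 reachable states
  m0 = b.b.c.(a.0 + 0) + a.a.a.(0 + 0) :: ··a··> m1, ··b··> m2
  m1 = a.a.(0 + 0) :: ··a··> m3
  m2 = b.c.(a.0 + 0) :: ··b··> m4
  m3 = a.(0 + 0) :: ··a··> m5
  m4 = c.(a.0 + 0) :: ··c··> m6
  m5 = 0 + 0 :: deadlocked
  m6 = a.0 + 0 :: ··a··> m7
  m7 = 0 :: deadlocked
LTS(Q): 8 reachable states
  n0 = b.b.c.a.0 + a.a.a.(0 + 0) :: ··a··> n1, ··b··> n2
  n1 = a.a.(0 + 0) :: ··a··> n3
  n2 = b.c.a.0 :: ··b··> n4
  n3 = a.(0 + 0) :: ··a··> n5
  n4 = c.a.0 :: ··c··> n6
  n5 = 0 + 0 :: deadlocked
  n6 = a.0 :: ··a··> n7
  n7 = 0 :: deadlocked
Bisimilarity quotient blocks:
  B0 = {m0, n0}
  B1 = {m1, n1}
  B2 = {m3, m6, n3, n6}
  B3 = {m5, m7, n5, n7}
  B4 = {m2, n2}
  B5 = {m4, n4}
m0 ∈ B0, n0 ∈ B0 → same block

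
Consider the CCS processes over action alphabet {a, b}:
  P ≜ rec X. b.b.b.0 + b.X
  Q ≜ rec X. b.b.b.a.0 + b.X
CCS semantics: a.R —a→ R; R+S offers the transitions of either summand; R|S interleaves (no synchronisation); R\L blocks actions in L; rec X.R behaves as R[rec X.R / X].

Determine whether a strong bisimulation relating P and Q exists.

NO

LTS(P): 4 reachable states
  m0 = rec X. b.b.b.0 + b.X :: --b--▸ m0, --b--▸ m1
  m1 = b.b.0 :: --b--▸ m2
  m2 = b.0 :: --b--▸ m3
  m3 = 0 :: (no moves)
LTS(Q): 5 reachable states
  n0 = rec X. b.b.b.a.0 + b.X :: --b--▸ n0, --b--▸ n1
  n1 = b.b.a.0 :: --b--▸ n2
  n2 = b.a.0 :: --b--▸ n3
  n3 = a.0 :: --a--▸ n4
  n4 = 0 :: (no moves)
Partition-refinement fixed point:
  B0 = {m0}
  B1 = {m1}
  B2 = {m2}
  B3 = {m3, n4}
  B4 = {n0}
  B5 = {n1}
  B6 = {n2}
  B7 = {n3}
m0 ∈ B0, n0 ∈ B4 → different blocks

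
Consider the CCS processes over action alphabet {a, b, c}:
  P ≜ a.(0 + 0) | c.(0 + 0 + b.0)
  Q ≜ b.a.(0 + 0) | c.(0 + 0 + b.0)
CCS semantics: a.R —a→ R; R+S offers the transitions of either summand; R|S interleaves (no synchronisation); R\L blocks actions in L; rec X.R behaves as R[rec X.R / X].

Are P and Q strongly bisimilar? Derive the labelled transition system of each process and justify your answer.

not bisimilar

LTS(P): 6 reachable states
  p0 = a.(0 + 0) | c.(0 + 0 + b.0) → —a→ p1, —c→ p2
  p1 = (0 + 0) | c.(0 + 0 + b.0) → —c→ p3
  p2 = a.(0 + 0) | (0 + 0 + b.0) → —a→ p3, —b→ p4
  p3 = (0 + 0) | (0 + 0 + b.0) → —b→ p5
  p4 = a.(0 + 0) | 0 → —a→ p5
  p5 = (0 + 0) | 0 → ∅
LTS(Q): 9 reachable states
  q0 = b.a.(0 + 0) | c.(0 + 0 + b.0) → —b→ q1, —c→ q2
  q1 = a.(0 + 0) | c.(0 + 0 + b.0) → —a→ q3, —c→ q4
  q2 = b.a.(0 + 0) | (0 + 0 + b.0) → —b→ q4, —b→ q5
  q3 = (0 + 0) | c.(0 + 0 + b.0) → —c→ q6
  q4 = a.(0 + 0) | (0 + 0 + b.0) → —a→ q6, —b→ q7
  q5 = b.a.(0 + 0) | 0 → —b→ q7
  q6 = (0 + 0) | (0 + 0 + b.0) → —b→ q8
  q7 = a.(0 + 0) | 0 → —a→ q8
  q8 = (0 + 0) | 0 → ∅
Bisimilarity quotient blocks:
  B0 = {p0, q1}
  B1 = {p2, q4}
  B2 = {p3, q6}
  B3 = {p5, q8}
  B4 = {p4, q7}
  B5 = {p1, q3}
  B6 = {q0}
  B7 = {q2}
  B8 = {q5}
p0 ∈ B0, q0 ∈ B6 → different blocks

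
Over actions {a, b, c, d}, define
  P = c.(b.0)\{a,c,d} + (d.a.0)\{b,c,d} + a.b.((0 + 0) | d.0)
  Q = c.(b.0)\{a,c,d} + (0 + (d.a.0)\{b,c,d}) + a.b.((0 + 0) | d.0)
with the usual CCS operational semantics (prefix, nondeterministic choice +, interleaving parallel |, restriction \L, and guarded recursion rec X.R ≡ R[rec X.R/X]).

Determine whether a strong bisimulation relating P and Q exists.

LTS(P): 6 reachable states
  p0 = c.(b.0)\{a,c,d} + (d.a.0)\{b,c,d} + a.b.((0 + 0) | d.0) | ··a··> p1, ··c··> p2
  p1 = b.((0 + 0) | d.0) | ··b··> p3
  p2 = (b.0)\{a,c,d} | ··b··> p4
  p3 = (0 + 0) | d.0 | ··d··> p5
  p4 = 0\{a,c,d} | ·
  p5 = (0 + 0) | 0 | ·
LTS(Q): 6 reachable states
  q0 = c.(b.0)\{a,c,d} + (0 + (d.a.0)\{b,c,d}) + a.b.((0 + 0) | d.0) | ··a··> q1, ··c··> q2
  q1 = b.((0 + 0) | d.0) | ··b··> q3
  q2 = (b.0)\{a,c,d} | ··b··> q4
  q3 = (0 + 0) | d.0 | ··d··> q5
  q4 = 0\{a,c,d} | ·
  q5 = (0 + 0) | 0 | ·
Bisimilarity quotient blocks:
  B0 = {p0, q0}
  B1 = {p1, q1}
  B2 = {p3, q3}
  B3 = {p4, p5, q4, q5}
  B4 = {p2, q2}
p0 ∈ B0, q0 ∈ B0 → same block

bisimilar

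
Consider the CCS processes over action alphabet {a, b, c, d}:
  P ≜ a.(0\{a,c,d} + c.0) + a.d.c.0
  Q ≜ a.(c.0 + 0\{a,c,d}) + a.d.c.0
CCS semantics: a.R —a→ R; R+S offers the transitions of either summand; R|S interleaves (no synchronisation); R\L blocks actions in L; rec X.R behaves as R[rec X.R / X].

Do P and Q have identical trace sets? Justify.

trace-equivalent

P's transition system — 5 states:
  p0 = a.(0\{a,c,d} + c.0) + a.d.c.0 :: =a=> p1, =a=> p2
  p1 = 0\{a,c,d} + c.0 :: =c=> p3
  p2 = d.c.0 :: =d=> p4
  p3 = 0 :: ∅
  p4 = c.0 :: =c=> p3
Q's transition system — 5 states:
  q0 = a.(c.0 + 0\{a,c,d}) + a.d.c.0 :: =a=> q1, =a=> q2
  q1 = c.0 + 0\{a,c,d} :: =c=> q3
  q2 = d.c.0 :: =d=> q4
  q3 = 0 :: ∅
  q4 = c.0 :: =c=> q3
Coarsest stable partition (strong bisimilarity classes):
  B0 = {p0, q0}
  B1 = {p1, p4, q1, q4}
  B2 = {p3, q3}
  B3 = {p2, q2}
p0 ∈ B0, q0 ∈ B0 → same block
Bisimilar ⇒ trace-equivalent.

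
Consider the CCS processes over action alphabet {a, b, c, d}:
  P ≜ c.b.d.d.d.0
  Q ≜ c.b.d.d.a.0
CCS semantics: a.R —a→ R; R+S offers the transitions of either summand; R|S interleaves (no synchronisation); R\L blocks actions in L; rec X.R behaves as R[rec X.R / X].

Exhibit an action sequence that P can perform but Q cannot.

LTS(P): 6 reachable states
  u0 = c.b.d.d.d.0 has moves —c→ u1
  u1 = b.d.d.d.0 has moves —b→ u2
  u2 = d.d.d.0 has moves —d→ u3
  u3 = d.d.0 has moves —d→ u4
  u4 = d.0 has moves —d→ u5
  u5 = 0 has moves (no moves)
LTS(Q): 6 reachable states
  v0 = c.b.d.d.a.0 has moves —c→ v1
  v1 = b.d.d.a.0 has moves —b→ v2
  v2 = d.d.a.0 has moves —d→ v3
  v3 = d.a.0 has moves —d→ v4
  v4 = a.0 has moves —a→ v5
  v5 = 0 has moves (no moves)
Trace ⟨cbddd⟩ through P, begin at {u0}:
  after c @ step 1: {u1}
  after b @ step 2: {u2}
  after d @ step 3: {u3}
  after d @ step 4: {u4}
  after d @ step 5: {u5}
  ✓ P
Trace ⟨cbddd⟩ through Q, begin at {v0}:
  after c @ step 1: {v1}
  after b @ step 2: {v2}
  after d @ step 3: {v3}
  after d @ step 4: {v4}
  after d @ step 5: no successor for Q

cbddd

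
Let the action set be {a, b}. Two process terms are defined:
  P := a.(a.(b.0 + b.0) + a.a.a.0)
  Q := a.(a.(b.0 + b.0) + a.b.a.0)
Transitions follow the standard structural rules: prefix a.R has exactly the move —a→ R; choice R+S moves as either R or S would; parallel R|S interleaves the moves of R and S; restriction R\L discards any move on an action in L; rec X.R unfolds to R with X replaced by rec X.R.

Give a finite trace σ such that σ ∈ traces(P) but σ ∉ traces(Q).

LTS(P): 6 reachable states
  p0 = a.(a.(b.0 + b.0) + a.a.a.0) | —a→ p1
  p1 = a.(b.0 + b.0) + a.a.a.0 | —a→ p2, —a→ p3
  p2 = a.a.0 | —a→ p4
  p3 = b.0 + b.0 | —b→ p5
  p4 = a.0 | —a→ p5
  p5 = 0 | ∅
LTS(Q): 6 reachable states
  q0 = a.(a.(b.0 + b.0) + a.b.a.0) | —a→ q1
  q1 = a.(b.0 + b.0) + a.b.a.0 | —a→ q2, —a→ q3
  q2 = b.0 + b.0 | —b→ q4
  q3 = b.a.0 | —b→ q5
  q4 = 0 | ∅
  q5 = a.0 | —a→ q4
Trace ⟨aaa⟩ through P, begin at {p0}:
  step 1 (a): {p1}
  step 2 (a): {p2, p3}
  step 3 (a): {p4}
  P completes σ.
Trace ⟨aaa⟩ through Q, begin at {q0}:
  step 1 (a): {q1}
  step 2 (a): {q2, q3}
  step 3 (a): ∅  — Q cannot continue

aaa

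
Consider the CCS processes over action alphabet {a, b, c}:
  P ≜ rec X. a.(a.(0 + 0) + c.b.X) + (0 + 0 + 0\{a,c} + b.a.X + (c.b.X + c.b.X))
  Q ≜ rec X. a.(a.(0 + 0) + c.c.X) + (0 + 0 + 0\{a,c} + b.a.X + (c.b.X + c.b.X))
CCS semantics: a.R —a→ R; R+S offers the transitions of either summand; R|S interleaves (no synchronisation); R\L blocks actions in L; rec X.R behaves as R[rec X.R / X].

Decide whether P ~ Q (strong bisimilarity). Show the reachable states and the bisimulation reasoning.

NO

Reachable graph of P (5 states):
  p0 = rec X. a.(a.(0 + 0) + c.b.X) + (0 + 0 + 0\{a,c} + b.a.X + (c.b.X + c.b.X)) | —a→ p1, —b→ p2, —c→ p3
  p1 = a.(0 + 0) + c.b.(rec X. a.(a.(0 + 0) + c.b.X) + (0 + 0 + 0\{a,c} + b.a.X + (c.b.X + c.b.X))) | —a→ p4, —c→ p3
  p2 = a.(rec X. a.(a.(0 + 0) + c.b.X) + (0 + 0 + 0\{a,c} + b.a.X + (c.b.X + c.b.X))) | —a→ p0
  p3 = b.(rec X. a.(a.(0 + 0) + c.b.X) + (0 + 0 + 0\{a,c} + b.a.X + (c.b.X + c.b.X))) | —b→ p0
  p4 = 0 + 0 | ∅
Reachable graph of Q (6 states):
  q0 = rec X. a.(a.(0 + 0) + c.c.X) + (0 + 0 + 0\{a,c} + b.a.X + (c.b.X + c.b.X)) | —a→ q1, —b→ q2, —c→ q3
  q1 = a.(0 + 0) + c.c.(rec X. a.(a.(0 + 0) + c.c.X) + (0 + 0 + 0\{a,c} + b.a.X + (c.b.X + c.b.X))) | —a→ q4, —c→ q5
  q2 = a.(rec X. a.(a.(0 + 0) + c.c.X) + (0 + 0 + 0\{a,c} + b.a.X + (c.b.X + c.b.X))) | —a→ q0
  q3 = b.(rec X. a.(a.(0 + 0) + c.c.X) + (0 + 0 + 0\{a,c} + b.a.X + (c.b.X + c.b.X))) | —b→ q0
  q4 = 0 + 0 | ∅
  q5 = c.(rec X. a.(a.(0 + 0) + c.c.X) + (0 + 0 + 0\{a,c} + b.a.X + (c.b.X + c.b.X))) | —c→ q0
Bisimilarity quotient blocks:
  B0 = {p0}
  B1 = {p2}
  B2 = {p1}
  B3 = {p4, q4}
  B4 = {p3}
  B5 = {q0}
  B6 = {q3}
  B7 = {q2}
  B8 = {q1}
  B9 = {q5}
p0 ∈ B0, q0 ∈ B5 → different blocks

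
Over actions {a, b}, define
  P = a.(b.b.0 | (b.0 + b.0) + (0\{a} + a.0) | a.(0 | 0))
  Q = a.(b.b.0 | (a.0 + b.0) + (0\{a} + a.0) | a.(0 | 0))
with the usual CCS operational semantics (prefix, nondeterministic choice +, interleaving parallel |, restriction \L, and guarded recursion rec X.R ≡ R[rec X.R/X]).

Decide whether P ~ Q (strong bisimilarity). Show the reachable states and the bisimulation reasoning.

NO

Reachable graph of P (10 states):
  p0 = a.(b.b.0 | (b.0 + b.0) + (0\{a} + a.0) | a.(0 | 0)) → =a=> p1
  p1 = b.b.0 | (b.0 + b.0) + (0\{a} + a.0) | a.(0 | 0) → =a=> p2, =a=> p3, =b=> p4, =b=> p5
  p2 = (0\{a} + a.0) | (0 | 0) → =a=> p6
  p3 = 0 | a.(0 | 0) → =a=> p6
  p4 = b.0 | (b.0 + b.0) → =b=> p7, =b=> p8
  p5 = b.b.0 | 0 → =b=> p8
  p6 = 0 | (0 | 0) → ∅
  p7 = 0 | (b.0 + b.0) → =b=> p9
  p8 = b.0 | 0 → =b=> p9
  p9 = 0 | 0 → ∅
Reachable graph of Q (10 states):
  q0 = a.(b.b.0 | (a.0 + b.0) + (0\{a} + a.0) | a.(0 | 0)) → =a=> q1
  q1 = b.b.0 | (a.0 + b.0) + (0\{a} + a.0) | a.(0 | 0) → =a=> q2, =a=> q3, =a=> q4, =b=> q4, =b=> q5
  q2 = (0\{a} + a.0) | (0 | 0) → =a=> q6
  q3 = 0 | a.(0 | 0) → =a=> q6
  q4 = b.b.0 | 0 → =b=> q7
  q5 = b.0 | (a.0 + b.0) → =a=> q7, =b=> q7, =b=> q8
  q6 = 0 | (0 | 0) → ∅
  q7 = b.0 | 0 → =b=> q9
  q8 = 0 | (a.0 + b.0) → =a=> q9, =b=> q9
  q9 = 0 | 0 → ∅
Bisimilarity quotient blocks:
  B0 = {p0}
  B1 = {p1}
  B2 = {p2, p3, q2, q3}
  B3 = {p6, p9, q6, q9}
  B4 = {p4, p5, q4}
  B5 = {p7, p8, q7}
  B6 = {q0}
  B7 = {q1}
  B8 = {q5}
  B9 = {q8}
p0 ∈ B0, q0 ∈ B6 → different blocks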